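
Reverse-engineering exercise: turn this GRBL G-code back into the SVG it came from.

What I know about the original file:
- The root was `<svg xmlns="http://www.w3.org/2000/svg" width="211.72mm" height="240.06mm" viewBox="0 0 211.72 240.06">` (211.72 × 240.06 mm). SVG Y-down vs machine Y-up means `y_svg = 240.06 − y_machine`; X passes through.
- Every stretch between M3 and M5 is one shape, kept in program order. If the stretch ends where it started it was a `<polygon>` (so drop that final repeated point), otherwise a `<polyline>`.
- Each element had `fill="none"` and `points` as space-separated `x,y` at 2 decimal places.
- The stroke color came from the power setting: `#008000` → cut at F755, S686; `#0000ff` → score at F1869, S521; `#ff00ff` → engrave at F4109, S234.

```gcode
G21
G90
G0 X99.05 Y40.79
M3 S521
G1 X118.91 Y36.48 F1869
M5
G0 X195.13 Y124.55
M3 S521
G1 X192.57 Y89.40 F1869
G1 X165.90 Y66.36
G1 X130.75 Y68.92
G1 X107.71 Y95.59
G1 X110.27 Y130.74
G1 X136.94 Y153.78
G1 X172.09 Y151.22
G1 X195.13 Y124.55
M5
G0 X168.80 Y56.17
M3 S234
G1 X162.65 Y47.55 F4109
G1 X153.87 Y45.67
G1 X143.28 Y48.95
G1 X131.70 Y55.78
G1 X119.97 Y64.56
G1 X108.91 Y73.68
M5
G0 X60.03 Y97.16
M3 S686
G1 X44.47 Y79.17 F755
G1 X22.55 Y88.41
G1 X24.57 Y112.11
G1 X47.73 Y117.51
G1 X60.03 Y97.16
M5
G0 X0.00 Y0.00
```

y_svg = 240.06 − y_m.

[1] S521→`#0000ff` (score); open run; points: 99.05,199.27 118.91,203.58

[2] S521→`#0000ff` (score); closed run; points: 195.13,115.51 192.57,150.66 165.90,173.70 130.75,171.14 107.71,144.47 110.27,109.32 136.94,86.28 172.09,88.84

[3] S234→`#ff00ff` (engrave); open run; points: 168.80,183.89 162.65,192.51 153.87,194.39 143.28,191.11 131.70,184.28 119.97,175.50 108.91,166.38

[4] S686→`#008000` (cut); closed run; points: 60.03,142.90 44.47,160.89 22.55,151.65 24.57,127.95 47.73,122.55

<svg xmlns="http://www.w3.org/2000/svg" width="211.72mm" height="240.06mm" viewBox="0 0 211.72 240.06">
  <polyline points="99.05,199.27 118.91,203.58" fill="none" stroke="#0000ff"/>
  <polygon points="195.13,115.51 192.57,150.66 165.90,173.70 130.75,171.14 107.71,144.47 110.27,109.32 136.94,86.28 172.09,88.84" fill="none" stroke="#0000ff"/>
  <polyline points="168.80,183.89 162.65,192.51 153.87,194.39 143.28,191.11 131.70,184.28 119.97,175.50 108.91,166.38" fill="none" stroke="#ff00ff"/>
  <polygon points="60.03,142.90 44.47,160.89 22.55,151.65 24.57,127.95 47.73,122.55" fill="none" stroke="#008000"/>
</svg>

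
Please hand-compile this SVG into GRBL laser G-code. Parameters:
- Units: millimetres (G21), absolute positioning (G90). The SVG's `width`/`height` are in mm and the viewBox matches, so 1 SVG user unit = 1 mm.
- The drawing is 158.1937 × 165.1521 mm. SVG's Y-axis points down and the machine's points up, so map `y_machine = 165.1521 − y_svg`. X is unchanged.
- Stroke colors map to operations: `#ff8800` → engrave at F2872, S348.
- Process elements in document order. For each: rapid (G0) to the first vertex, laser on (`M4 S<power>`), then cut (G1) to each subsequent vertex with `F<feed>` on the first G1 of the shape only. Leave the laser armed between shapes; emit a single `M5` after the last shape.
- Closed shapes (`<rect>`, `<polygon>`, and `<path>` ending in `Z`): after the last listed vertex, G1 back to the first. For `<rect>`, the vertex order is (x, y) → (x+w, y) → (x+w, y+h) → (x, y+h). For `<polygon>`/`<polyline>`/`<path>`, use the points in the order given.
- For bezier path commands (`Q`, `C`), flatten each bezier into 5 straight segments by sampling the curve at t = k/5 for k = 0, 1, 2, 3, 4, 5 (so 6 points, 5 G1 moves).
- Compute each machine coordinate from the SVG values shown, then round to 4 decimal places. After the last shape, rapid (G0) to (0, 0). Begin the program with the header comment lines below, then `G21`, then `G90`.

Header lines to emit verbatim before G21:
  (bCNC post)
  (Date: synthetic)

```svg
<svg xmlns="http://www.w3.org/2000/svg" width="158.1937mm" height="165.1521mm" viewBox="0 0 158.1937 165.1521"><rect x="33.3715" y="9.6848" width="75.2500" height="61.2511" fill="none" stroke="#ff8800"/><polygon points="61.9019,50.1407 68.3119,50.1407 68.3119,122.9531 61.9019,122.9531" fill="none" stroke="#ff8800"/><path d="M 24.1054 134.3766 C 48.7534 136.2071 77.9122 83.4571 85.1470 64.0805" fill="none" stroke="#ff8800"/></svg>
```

(bCNC post)
(Date: synthetic)
G21
G90
G0 X33.3715 Y155.4673
M4 S348
G1 X108.6215 Y155.4673 F2872
G1 X108.6215 Y94.2162
G1 X33.3715 Y94.2162
G1 X33.3715 Y155.4673
G0 X61.9019 Y115.0114
M4 S348
G1 X68.3119 Y115.0114 F2872
G1 X68.3119 Y42.1990
G1 X61.9019 Y42.1990
G1 X61.9019 Y115.0114
G0 X24.1054 Y30.7755
M4 S348
G1 X39.2240 Y35.5232 F2872
G1 X54.1564 Y49.1485
G1 X67.6335 Y67.4295
G1 X78.3867 Y86.1445
G1 X85.1470 Y101.0716
M5
G0 X0.0000 Y0.0000

Since the viewBox matches the mm dimensions, user units are millimetres directly. The only transform is the Y-flip y_m = 165.1521 − y_svg.

Shape 1 is a rectangle drawn with `<rect>`. Its stroke #ff8800 means engrave at S348, F2872. After flipping Y the toolpath is (33.3715,155.4673) → (108.6215,155.4673) → (108.6215,94.2162) → (33.3715,94.2162) → (33.3715,155.4673), returning to the start.

Shape 2 is a rectangle drawn with `<polygon>`. Its stroke #ff8800 means engrave at S348, F2872. After flipping Y the toolpath is (61.9019,115.0114) → (68.3119,115.0114) → (68.3119,42.1990) → (61.9019,42.1990) → (61.9019,115.0114), returning to the start.

Shape 3 is a cubic bezier drawn with `<path>`. Its stroke #ff8800 means engrave at S348, F2872. After flipping Y the toolpath is (24.1054,30.7755) → (39.2240,35.5232) → (54.1564,49.1485) → (67.6335,67.4295) → (78.3867,86.1445) → (85.1470,101.0716).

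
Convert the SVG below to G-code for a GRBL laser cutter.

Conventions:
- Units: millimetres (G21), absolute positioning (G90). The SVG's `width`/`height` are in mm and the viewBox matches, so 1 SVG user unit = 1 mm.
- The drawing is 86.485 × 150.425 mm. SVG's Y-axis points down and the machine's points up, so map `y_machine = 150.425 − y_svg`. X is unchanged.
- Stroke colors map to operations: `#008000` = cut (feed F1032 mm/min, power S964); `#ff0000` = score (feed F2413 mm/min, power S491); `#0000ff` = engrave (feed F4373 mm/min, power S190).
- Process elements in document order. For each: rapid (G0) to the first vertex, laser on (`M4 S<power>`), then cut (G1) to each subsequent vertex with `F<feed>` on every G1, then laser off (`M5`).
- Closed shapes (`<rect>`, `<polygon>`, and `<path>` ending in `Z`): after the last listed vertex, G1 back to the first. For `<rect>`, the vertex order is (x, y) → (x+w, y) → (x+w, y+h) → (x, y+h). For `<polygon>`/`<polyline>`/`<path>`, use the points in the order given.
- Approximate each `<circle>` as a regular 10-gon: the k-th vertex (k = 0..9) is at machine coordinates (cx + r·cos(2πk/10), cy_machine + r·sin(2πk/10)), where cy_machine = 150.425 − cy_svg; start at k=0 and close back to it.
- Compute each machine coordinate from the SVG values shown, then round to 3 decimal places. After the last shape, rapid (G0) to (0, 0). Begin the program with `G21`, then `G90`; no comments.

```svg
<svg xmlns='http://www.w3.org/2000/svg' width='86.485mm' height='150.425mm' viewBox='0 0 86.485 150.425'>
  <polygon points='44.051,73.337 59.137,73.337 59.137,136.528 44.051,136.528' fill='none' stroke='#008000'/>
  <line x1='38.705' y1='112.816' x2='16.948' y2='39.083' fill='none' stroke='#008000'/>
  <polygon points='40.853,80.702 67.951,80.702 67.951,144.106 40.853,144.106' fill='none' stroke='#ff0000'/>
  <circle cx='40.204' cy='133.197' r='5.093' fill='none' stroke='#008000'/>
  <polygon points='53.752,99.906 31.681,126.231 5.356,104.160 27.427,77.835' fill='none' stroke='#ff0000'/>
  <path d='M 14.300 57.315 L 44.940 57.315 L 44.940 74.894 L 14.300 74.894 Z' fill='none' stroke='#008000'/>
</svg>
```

1 u = 1 mm; y_m = 150.425 − y.

[1] `<polygon>` rectangle, #008000→cut S964 F1032: (44.051,77.088) → (59.137,77.088) → (59.137,13.897) → (44.051,13.897) → (44.051,77.088) (closed)

[2] `<line>` line segment, #008000→cut S964 F1032: (38.705,37.609) → (16.948,111.342)

[3] `<polygon>` rectangle, #ff0000→score S491 F2413: (40.853,69.723) → (67.951,69.723) → (67.951,6.319) → (40.853,6.319) → (40.853,69.723) (closed)

[4] `<circle>` circle, #008000→cut S964 F1032: (45.297,17.228) → (44.324,20.222) → (41.778,22.072) → (38.630,22.072) → (36.084,20.222) → (35.111,17.228) → (36.084,14.234) → (38.630,12.384) → (41.778,12.384) → (44.324,14.234) → (45.297,17.228) (closed)

[5] `<polygon>` regular polygon, #ff0000→score S491 F2413: (53.752,50.519) → (31.681,24.194) → (5.356,46.265) → (27.427,72.590) → (53.752,50.519) (closed)

[6] `<path>` rectangle, #008000→cut S964 F1032: (14.300,93.110) → (44.940,93.110) → (44.940,75.531) → (14.300,75.531) → (14.300,93.110) (closed)

G21
G90
G0 X44.051 Y77.088
M4 S964
G1 X59.137 Y77.088 F1032
G1 X59.137 Y13.897 F1032
G1 X44.051 Y13.897 F1032
G1 X44.051 Y77.088 F1032
M5
G0 X38.705 Y37.609
M4 S964
G1 X16.948 Y111.342 F1032
M5
G0 X40.853 Y69.723
M4 S491
G1 X67.951 Y69.723 F2413
G1 X67.951 Y6.319 F2413
G1 X40.853 Y6.319 F2413
G1 X40.853 Y69.723 F2413
M5
G0 X45.297 Y17.228
M4 S964
G1 X44.324 Y20.222 F1032
G1 X41.778 Y22.072 F1032
G1 X38.630 Y22.072 F1032
G1 X36.084 Y20.222 F1032
G1 X35.111 Y17.228 F1032
G1 X36.084 Y14.234 F1032
G1 X38.630 Y12.384 F1032
G1 X41.778 Y12.384 F1032
G1 X44.324 Y14.234 F1032
G1 X45.297 Y17.228 F1032
M5
G0 X53.752 Y50.519
M4 S491
G1 X31.681 Y24.194 F2413
G1 X5.356 Y46.265 F2413
G1 X27.427 Y72.590 F2413
G1 X53.752 Y50.519 F2413
M5
G0 X14.300 Y93.110
M4 S964
G1 X44.940 Y93.110 F1032
G1 X44.940 Y75.531 F1032
G1 X14.300 Y75.531 F1032
G1 X14.300 Y93.110 F1032
M5
G0 X0.000 Y0.000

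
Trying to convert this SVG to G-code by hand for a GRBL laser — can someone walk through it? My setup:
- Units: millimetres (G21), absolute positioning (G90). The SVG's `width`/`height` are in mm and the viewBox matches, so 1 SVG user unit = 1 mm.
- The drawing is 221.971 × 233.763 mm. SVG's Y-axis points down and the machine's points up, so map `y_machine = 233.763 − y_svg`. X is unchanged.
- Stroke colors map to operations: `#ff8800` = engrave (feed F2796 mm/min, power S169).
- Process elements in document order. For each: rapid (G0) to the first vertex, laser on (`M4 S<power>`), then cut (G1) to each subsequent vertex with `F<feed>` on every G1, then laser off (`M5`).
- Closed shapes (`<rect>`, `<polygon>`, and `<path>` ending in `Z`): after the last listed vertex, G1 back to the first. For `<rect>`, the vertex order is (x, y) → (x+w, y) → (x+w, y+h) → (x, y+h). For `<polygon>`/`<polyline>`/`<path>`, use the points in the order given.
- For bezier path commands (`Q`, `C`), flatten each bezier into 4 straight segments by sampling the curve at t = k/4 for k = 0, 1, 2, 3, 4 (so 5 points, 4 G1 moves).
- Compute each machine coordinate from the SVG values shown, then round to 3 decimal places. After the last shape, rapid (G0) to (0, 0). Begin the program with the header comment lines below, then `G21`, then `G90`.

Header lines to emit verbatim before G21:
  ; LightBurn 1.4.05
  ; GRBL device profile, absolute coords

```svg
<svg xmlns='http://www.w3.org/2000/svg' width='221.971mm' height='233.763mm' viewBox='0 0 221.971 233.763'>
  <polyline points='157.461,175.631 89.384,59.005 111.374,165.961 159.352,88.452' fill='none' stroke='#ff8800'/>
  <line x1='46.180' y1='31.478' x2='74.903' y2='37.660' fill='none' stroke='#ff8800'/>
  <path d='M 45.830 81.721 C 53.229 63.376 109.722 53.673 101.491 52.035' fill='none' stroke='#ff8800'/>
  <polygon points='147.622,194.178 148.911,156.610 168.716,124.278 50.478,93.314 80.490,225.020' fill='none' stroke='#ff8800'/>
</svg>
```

viewBox `0 0 221.971 233.763` with mm width/height → 1 unit = 1 mm. Flip: y_m = 233.763 − y_svg.

**Shape 1** — `<polyline>` open polyline, stroke `#ff8800` → engrave (S169, F2796). Machine vertices: (157.461,58.132) → (89.384,174.758) → (111.374,67.802) → (159.352,145.311). Open path.

**Shape 2** — `<line>` line segment, stroke `#ff8800` → engrave (S169, F2796). Machine vertices: (46.180,202.285) → (74.903,196.103). Open path.

**Shape 3** — `<path>` cubic bezier, stroke `#ff8800` → engrave (S169, F2796). Control points (SVG): P0=(45.830,81.721), P1=(53.229,63.376), P2=(109.722,53.673), P3=(101.491,52.035); sampled at t=k/4. Machine vertices: (45.830,152.042) → (58.806,164.189) → (79.522,173.150) → (97.307,178.978) → (101.491,181.728). Open path.

**Shape 4** — `<polygon>` closed polygon, stroke `#ff8800` → engrave (S169, F2796). Machine vertices: (147.622,39.585) → (148.911,77.153) → (168.716,109.485) → (50.478,140.449) → (80.490,8.743) → (147.622,39.585). Closed: final G1 returns to the first vertex.

; LightBurn 1.4.05
; GRBL device profile, absolute coords
G21
G90
G0 X157.461 Y58.132
M4 S169
G1 X89.384 Y174.758 F2796
G1 X111.374 Y67.802 F2796
G1 X159.352 Y145.311 F2796
M5
G0 X46.180 Y202.285
M4 S169
G1 X74.903 Y196.103 F2796
M5
G0 X45.830 Y152.042
M4 S169
G1 X58.806 Y164.189 F2796
G1 X79.522 Y173.150 F2796
G1 X97.307 Y178.978 F2796
G1 X101.491 Y181.728 F2796
M5
G0 X147.622 Y39.585
M4 S169
G1 X148.911 Y77.153 F2796
G1 X168.716 Y109.485 F2796
G1 X50.478 Y140.449 F2796
G1 X80.490 Y8.743 F2796
G1 X147.622 Y39.585 F2796
M5
G0 X0.000 Y0.000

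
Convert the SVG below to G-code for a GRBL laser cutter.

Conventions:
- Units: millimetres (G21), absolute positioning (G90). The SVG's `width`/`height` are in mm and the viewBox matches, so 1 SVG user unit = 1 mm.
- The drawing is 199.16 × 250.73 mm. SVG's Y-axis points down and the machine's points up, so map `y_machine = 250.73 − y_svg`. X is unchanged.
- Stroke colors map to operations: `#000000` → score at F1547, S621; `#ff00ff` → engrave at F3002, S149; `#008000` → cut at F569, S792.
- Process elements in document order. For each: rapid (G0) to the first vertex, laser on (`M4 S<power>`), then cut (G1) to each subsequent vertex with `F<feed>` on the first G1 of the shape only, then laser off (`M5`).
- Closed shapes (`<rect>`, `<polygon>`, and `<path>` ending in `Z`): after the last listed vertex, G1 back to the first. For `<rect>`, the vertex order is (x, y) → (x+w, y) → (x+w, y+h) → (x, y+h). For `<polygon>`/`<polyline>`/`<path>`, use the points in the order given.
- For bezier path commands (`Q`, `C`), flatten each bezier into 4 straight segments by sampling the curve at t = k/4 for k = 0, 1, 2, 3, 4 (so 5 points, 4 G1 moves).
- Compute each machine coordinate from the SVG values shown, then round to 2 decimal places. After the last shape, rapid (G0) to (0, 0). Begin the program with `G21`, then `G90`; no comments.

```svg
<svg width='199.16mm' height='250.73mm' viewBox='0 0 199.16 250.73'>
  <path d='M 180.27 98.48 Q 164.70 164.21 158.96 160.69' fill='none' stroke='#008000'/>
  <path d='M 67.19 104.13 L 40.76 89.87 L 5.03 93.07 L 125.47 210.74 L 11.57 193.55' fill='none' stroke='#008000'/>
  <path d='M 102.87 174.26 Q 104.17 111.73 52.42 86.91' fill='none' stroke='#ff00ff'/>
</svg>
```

G21
G90
G0 X180.27 Y152.25
M4 S792
G1 X173.10 Y123.71 F569
G1 X167.16 Y103.83
G1 X162.44 Y92.61
G1 X158.96 Y90.04
M5
G0 X67.19 Y146.60
M4 S792
G1 X40.76 Y160.86 F569
G1 X5.03 Y157.66
G1 X125.47 Y39.99
G1 X11.57 Y57.18
M5
G0 X102.87 Y76.47
M4 S149
G1 X100.20 Y105.38 F3002
G1 X90.91 Y129.57
G1 X74.98 Y149.05
G1 X52.42 Y163.82
M5
G0 X0.00 Y0.00

Since the viewBox matches the mm dimensions, user units are millimetres directly. The only transform is the Y-flip y_m = 250.73 − y_svg.

Shape 1 is a quadratic bezier drawn with `<path>`. Its stroke #008000 means cut at S792, F569. After flipping Y the toolpath is (180.27,152.25) → (173.10,123.71) → (167.16,103.83) → (162.44,92.61) → (158.96,90.04).

Shape 2 is a open polyline drawn with `<path>`. Its stroke #008000 means cut at S792, F569. After flipping Y the toolpath is (67.19,146.60) → (40.76,160.86) → (5.03,157.66) → (125.47,39.99) → (11.57,57.18).

Shape 3 is a quadratic bezier drawn with `<path>`. Its stroke #ff00ff means engrave at S149, F3002. After flipping Y the toolpath is (102.87,76.47) → (100.20,105.38) → (90.91,129.57) → (74.98,149.05) → (52.42,163.82).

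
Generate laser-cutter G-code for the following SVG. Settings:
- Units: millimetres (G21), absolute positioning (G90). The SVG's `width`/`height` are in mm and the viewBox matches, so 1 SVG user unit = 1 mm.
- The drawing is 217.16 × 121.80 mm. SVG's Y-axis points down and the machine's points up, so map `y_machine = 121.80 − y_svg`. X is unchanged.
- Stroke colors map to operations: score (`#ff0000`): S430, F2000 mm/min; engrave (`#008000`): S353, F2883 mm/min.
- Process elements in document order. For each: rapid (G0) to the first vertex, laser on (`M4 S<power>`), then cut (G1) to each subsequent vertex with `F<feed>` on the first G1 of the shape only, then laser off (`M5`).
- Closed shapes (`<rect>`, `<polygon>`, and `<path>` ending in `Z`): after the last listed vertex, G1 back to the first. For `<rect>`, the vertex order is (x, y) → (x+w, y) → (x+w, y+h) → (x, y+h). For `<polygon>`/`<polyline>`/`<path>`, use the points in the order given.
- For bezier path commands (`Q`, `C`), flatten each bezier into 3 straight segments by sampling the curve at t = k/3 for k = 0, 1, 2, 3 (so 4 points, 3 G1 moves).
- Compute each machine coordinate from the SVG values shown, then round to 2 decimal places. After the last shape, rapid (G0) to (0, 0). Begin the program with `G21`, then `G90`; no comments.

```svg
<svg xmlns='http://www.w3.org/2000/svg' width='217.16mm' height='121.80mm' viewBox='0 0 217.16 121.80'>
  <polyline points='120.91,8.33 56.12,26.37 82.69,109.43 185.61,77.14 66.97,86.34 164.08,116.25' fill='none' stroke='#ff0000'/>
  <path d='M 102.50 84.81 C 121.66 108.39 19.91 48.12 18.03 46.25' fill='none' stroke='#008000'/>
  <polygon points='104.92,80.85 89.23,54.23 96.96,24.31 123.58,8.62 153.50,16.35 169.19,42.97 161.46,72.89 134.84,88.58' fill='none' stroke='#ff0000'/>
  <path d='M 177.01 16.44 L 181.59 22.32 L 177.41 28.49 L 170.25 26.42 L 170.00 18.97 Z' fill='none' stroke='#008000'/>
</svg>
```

1 u = 1 mm; y_m = 121.80 − y.

[1] `<polyline>` open polyline, #ff0000→score S430 F2000: (120.91,113.47) → (56.12,95.43) → (82.69,12.37) → (185.61,44.66) → (66.97,35.46) → (164.08,5.55)

[2] `<path>` cubic bezier, #008000→engrave S353 F2883: (102.50,36.99) → (89.53,36.09) → (45.02,59.48) → (18.03,75.55)

[3] `<polygon>` regular polygon, #ff0000→score S430 F2000: (104.92,40.95) → (89.23,67.57) → (96.96,97.49) → (123.58,113.18) → (153.50,105.45) → (169.19,78.83) → (161.46,48.91) → (134.84,33.22) → (104.92,40.95) (closed)

[4] `<path>` regular polygon, #008000→engrave S353 F2883: (177.01,105.36) → (181.59,99.48) → (177.41,93.31) → (170.25,95.38) → (170.00,102.83) → (177.01,105.36) (closed)

G21
G90
G0 X120.91 Y113.47
M4 S430
G1 X56.12 Y95.43 F2000
G1 X82.69 Y12.37
G1 X185.61 Y44.66
G1 X66.97 Y35.46
G1 X164.08 Y5.55
M5
G0 X102.50 Y36.99
M4 S353
G1 X89.53 Y36.09 F2883
G1 X45.02 Y59.48
G1 X18.03 Y75.55
M5
G0 X104.92 Y40.95
M4 S430
G1 X89.23 Y67.57 F2000
G1 X96.96 Y97.49
G1 X123.58 Y113.18
G1 X153.50 Y105.45
G1 X169.19 Y78.83
G1 X161.46 Y48.91
G1 X134.84 Y33.22
G1 X104.92 Y40.95
M5
G0 X177.01 Y105.36
M4 S353
G1 X181.59 Y99.48 F2883
G1 X177.41 Y93.31
G1 X170.25 Y95.38
G1 X170.00 Y102.83
G1 X177.01 Y105.36
M5
G0 X0.00 Y0.00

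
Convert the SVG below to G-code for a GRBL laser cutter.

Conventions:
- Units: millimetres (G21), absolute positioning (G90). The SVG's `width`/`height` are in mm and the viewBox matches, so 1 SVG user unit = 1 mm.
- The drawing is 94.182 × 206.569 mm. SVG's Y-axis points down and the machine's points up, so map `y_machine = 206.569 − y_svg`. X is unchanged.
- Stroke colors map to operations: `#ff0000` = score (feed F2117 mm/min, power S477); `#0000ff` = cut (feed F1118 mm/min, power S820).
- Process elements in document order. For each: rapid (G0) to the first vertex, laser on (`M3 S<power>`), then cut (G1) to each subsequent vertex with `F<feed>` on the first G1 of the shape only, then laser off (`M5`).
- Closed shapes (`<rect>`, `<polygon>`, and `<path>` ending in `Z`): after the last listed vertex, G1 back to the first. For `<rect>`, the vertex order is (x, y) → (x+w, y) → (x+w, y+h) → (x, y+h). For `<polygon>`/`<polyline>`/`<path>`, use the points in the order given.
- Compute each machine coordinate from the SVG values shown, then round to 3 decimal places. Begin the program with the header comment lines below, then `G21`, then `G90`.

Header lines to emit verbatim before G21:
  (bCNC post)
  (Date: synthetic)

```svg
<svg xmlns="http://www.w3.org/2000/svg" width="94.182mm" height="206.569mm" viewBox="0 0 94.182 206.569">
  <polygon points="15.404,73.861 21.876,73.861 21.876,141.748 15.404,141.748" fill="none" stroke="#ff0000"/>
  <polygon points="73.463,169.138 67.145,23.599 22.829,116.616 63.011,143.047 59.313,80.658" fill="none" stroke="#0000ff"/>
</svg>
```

(bCNC post)
(Date: synthetic)
G21
G90
G0 X15.404 Y132.708
M3 S477
G1 X21.876 Y132.708 F2117
G1 X21.876 Y64.821
G1 X15.404 Y64.821
G1 X15.404 Y132.708
M5
G0 X73.463 Y37.431
M3 S820
G1 X67.145 Y182.970 F1118
G1 X22.829 Y89.953
G1 X63.011 Y63.522
G1 X59.313 Y125.911
G1 X73.463 Y37.431
M5

Since the viewBox matches the mm dimensions, user units are millimetres directly. The only transform is the Y-flip y_m = 206.569 − y_svg.

Shape 1 is a rectangle drawn with `<polygon>`. Its stroke #ff0000 means score at S477, F2117. After flipping Y the toolpath is (15.404,132.708) → (21.876,132.708) → (21.876,64.821) → (15.404,64.821) → (15.404,132.708), returning to the start.

Shape 2 is a closed polygon drawn with `<polygon>`. Its stroke #0000ff means cut at S820, F1118. After flipping Y the toolpath is (73.463,37.431) → (67.145,182.970) → (22.829,89.953) → (63.011,63.522) → (59.313,125.911) → (73.463,37.431), returning to the start.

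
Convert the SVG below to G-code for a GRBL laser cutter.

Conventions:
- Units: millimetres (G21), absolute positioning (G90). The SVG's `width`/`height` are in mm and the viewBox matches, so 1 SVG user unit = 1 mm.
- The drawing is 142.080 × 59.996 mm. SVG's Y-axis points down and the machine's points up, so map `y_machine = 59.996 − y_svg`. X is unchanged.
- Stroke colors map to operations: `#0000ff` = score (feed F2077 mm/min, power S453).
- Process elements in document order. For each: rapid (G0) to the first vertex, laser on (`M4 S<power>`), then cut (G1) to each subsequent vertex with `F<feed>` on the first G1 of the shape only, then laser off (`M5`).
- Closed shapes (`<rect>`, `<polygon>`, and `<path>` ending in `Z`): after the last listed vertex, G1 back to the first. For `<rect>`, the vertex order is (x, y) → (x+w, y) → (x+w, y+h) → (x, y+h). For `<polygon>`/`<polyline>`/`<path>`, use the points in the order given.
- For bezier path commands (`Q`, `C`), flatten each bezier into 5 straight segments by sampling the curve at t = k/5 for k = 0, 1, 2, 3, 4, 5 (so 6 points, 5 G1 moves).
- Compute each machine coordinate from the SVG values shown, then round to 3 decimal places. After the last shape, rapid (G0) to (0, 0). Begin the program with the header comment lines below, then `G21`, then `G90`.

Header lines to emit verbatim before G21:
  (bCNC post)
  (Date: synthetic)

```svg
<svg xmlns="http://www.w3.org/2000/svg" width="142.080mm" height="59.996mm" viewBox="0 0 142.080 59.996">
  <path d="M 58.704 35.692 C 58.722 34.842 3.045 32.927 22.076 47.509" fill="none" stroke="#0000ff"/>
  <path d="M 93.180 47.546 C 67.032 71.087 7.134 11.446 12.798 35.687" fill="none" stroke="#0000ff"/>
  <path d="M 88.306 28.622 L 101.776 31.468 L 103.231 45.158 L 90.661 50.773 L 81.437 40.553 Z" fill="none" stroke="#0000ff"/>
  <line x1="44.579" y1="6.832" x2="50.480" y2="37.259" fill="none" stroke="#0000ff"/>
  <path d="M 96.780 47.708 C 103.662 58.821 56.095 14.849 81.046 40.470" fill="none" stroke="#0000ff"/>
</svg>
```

(bCNC post)
(Date: synthetic)
G21
G90
G0 X58.704 Y24.304
M4 S453
G1 X53.075 Y24.801 F2077
G1 X40.338 Y24.711
G1 X26.753 Y23.191
G1 X18.579 Y19.397
G1 X22.076 Y12.487
M5
G0 X93.180 Y12.450
M4 S453
G1 X74.236 Y6.971 F2077
G1 X51.958 Y13.436
G1 X31.115 Y23.827
G1 X16.473 Y30.124
G1 X12.798 Y24.309
M5
G0 X88.306 Y31.374
M4 S453
G1 X101.776 Y28.528 F2077
G1 X103.231 Y14.838
G1 X90.661 Y9.223
G1 X81.437 Y19.443
G1 X88.306 Y31.374
M5
G0 X44.579 Y53.164
M4 S453
G1 X50.480 Y22.737 F2077
M5
G0 X96.780 Y12.288
M4 S453
G1 X95.391 Y11.233 F2077
G1 X87.029 Y17.414
G1 X77.788 Y24.846
G1 X73.762 Y27.545
G1 X81.046 Y19.526
M5
G0 X0.000 Y0.000

Since the viewBox matches the mm dimensions, user units are millimetres directly. The only transform is the Y-flip y_m = 59.996 − y_svg.

Shape 1 is a cubic bezier drawn with `<path>`. Its stroke #0000ff means score at S453, F2077. After flipping Y the toolpath is (58.704,24.304) → (53.075,24.801) → (40.338,24.711) → (26.753,23.191) → (18.579,19.397) → (22.076,12.487).

Shape 2 is a cubic bezier drawn with `<path>`. Its stroke #0000ff means score at S453, F2077. After flipping Y the toolpath is (93.180,12.450) → (74.236,6.971) → (51.958,13.436) → (31.115,23.827) → (16.473,30.124) → (12.798,24.309).

Shape 3 is a regular polygon drawn with `<path>`. Its stroke #0000ff means score at S453, F2077. After flipping Y the toolpath is (88.306,31.374) → (101.776,28.528) → (103.231,14.838) → (90.661,9.223) → (81.437,19.443) → (88.306,31.374), returning to the start.

Shape 4 is a line segment drawn with `<line>`. Its stroke #0000ff means score at S453, F2077. After flipping Y the toolpath is (44.579,53.164) → (50.480,22.737).

Shape 5 is a cubic bezier drawn with `<path>`. Its stroke #0000ff means score at S453, F2077. After flipping Y the toolpath is (96.780,12.288) → (95.391,11.233) → (87.029,17.414) → (77.788,24.846) → (73.762,27.545) → (81.046,19.526).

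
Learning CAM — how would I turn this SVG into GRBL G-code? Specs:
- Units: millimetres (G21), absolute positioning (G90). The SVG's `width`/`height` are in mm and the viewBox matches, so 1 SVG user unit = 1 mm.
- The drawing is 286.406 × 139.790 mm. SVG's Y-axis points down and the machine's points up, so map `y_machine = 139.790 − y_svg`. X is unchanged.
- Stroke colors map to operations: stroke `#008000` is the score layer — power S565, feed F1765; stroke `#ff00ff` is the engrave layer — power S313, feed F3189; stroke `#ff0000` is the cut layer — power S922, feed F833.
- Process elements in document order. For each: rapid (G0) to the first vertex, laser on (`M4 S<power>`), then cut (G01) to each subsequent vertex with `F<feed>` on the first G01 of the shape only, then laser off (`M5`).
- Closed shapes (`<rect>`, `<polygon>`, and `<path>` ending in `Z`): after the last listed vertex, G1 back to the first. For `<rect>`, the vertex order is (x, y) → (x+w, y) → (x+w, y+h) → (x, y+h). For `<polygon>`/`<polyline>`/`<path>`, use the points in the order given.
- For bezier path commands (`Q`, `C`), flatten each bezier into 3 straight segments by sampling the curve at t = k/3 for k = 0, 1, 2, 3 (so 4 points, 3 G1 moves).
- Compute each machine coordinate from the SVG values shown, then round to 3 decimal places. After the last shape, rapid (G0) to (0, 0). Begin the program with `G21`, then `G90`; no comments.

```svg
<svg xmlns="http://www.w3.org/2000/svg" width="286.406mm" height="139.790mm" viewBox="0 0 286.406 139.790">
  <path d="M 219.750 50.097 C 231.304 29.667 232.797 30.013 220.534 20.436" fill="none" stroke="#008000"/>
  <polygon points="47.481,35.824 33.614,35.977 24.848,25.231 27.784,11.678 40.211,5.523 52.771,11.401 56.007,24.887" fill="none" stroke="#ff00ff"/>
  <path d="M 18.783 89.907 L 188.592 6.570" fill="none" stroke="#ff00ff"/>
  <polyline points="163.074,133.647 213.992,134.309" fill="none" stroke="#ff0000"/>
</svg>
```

viewBox `0 0 286.406 139.790` with mm width/height → 1 unit = 1 mm. Flip: y_m = 139.790 − y_svg.

**Shape 1** — `<path>` cubic bezier, stroke `#008000` → score (S565, F1765). Control points (SVG): P0=(219.750,50.097), P1=(231.304,29.667), P2=(232.797,30.013), P3=(220.534,20.436); sampled at t=k/3. Machine vertices: (219.750,89.693) → (227.813,104.335) → (228.349,111.948) → (220.534,119.354). Open path.

**Shape 2** — `<polygon>` regular polygon, stroke `#ff00ff` → engrave (S313, F3189). Machine vertices: (47.481,103.966) → (33.614,103.813) → (24.848,114.559) → (27.784,128.112) → (40.211,134.267) → (52.771,128.389) → (56.007,114.903) → (47.481,103.966). Closed: final G1 returns to the first vertex.

**Shape 3** — `<path>` line segment, stroke `#ff00ff` → engrave (S313, F3189). Machine vertices: (18.783,49.883) → (188.592,133.220). Open path.

**Shape 4** — `<polyline>` line segment, stroke `#ff0000` → cut (S922, F833). Machine vertices: (163.074,6.143) → (213.992,5.481). Open path.

G21
G90
G0 X219.750 Y89.693
M4 S565
G01 X227.813 Y104.335 F1765
G01 X228.349 Y111.948
G01 X220.534 Y119.354
M5
G0 X47.481 Y103.966
M4 S313
G01 X33.614 Y103.813 F3189
G01 X24.848 Y114.559
G01 X27.784 Y128.112
G01 X40.211 Y134.267
G01 X52.771 Y128.389
G01 X56.007 Y114.903
G01 X47.481 Y103.966
M5
G0 X18.783 Y49.883
M4 S313
G01 X188.592 Y133.220 F3189
M5
G0 X163.074 Y6.143
M4 S922
G01 X213.992 Y5.481 F833
M5
G0 X0.000 Y0.000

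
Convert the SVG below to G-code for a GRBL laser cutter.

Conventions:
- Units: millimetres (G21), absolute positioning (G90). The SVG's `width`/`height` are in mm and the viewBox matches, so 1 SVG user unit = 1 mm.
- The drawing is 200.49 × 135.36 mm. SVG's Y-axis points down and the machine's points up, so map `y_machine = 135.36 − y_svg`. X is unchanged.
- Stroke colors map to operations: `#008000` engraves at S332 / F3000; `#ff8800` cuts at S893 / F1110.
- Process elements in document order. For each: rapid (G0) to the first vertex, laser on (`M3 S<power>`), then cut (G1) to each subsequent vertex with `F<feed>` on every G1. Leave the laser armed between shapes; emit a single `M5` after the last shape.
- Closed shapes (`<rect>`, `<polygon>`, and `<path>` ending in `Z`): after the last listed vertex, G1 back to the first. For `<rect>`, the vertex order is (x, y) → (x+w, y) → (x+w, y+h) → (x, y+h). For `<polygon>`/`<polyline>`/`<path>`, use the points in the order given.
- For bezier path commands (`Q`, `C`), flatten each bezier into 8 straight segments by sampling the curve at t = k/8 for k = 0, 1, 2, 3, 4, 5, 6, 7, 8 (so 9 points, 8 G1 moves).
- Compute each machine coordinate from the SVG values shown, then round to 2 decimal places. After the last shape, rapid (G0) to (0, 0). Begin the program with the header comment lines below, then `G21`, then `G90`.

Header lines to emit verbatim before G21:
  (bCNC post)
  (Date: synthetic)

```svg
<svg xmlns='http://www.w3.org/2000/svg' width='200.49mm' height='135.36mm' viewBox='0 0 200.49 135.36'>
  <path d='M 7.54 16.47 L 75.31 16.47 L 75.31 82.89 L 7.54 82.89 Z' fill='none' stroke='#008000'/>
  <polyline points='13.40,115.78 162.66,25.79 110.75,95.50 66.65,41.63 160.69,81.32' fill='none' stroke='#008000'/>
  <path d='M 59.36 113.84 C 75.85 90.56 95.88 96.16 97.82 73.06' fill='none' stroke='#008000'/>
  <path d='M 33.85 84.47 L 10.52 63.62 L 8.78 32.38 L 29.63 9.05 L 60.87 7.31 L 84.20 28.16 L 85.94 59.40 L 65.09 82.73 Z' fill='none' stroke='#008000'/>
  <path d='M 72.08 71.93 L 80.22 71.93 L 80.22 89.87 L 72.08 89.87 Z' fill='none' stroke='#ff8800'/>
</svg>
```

Since the viewBox matches the mm dimensions, user units are millimetres directly. The only transform is the Y-flip y_m = 135.36 − y_svg.

Shape 1 is a rectangle drawn with `<path>`. Its stroke #008000 means engrave at S332, F3000. After flipping Y the toolpath is (7.54,118.89) → (75.31,118.89) → (75.31,52.47) → (7.54,52.47) → (7.54,118.89), returning to the start.

Shape 2 is a open polyline drawn with `<polyline>`. Its stroke #008000 means engrave at S332, F3000. After flipping Y the toolpath is (13.40,19.58) → (162.66,109.57) → (110.75,39.86) → (66.65,93.73) → (160.69,54.04).

Shape 3 is a cubic bezier drawn with `<path>`. Its stroke #008000 means engrave at S332, F3000. After flipping Y the toolpath is (59.36,21.52) → (65.67,29.01) → (72.05,34.46) → (78.26,38.56) → (84.05,41.98) → (89.15,45.38) → (93.31,49.46) → (96.29,54.87) → (97.82,62.30).

Shape 4 is a regular polygon drawn with `<path>`. Its stroke #008000 means engrave at S332, F3000. After flipping Y the toolpath is (33.85,50.89) → (10.52,71.74) → (8.78,102.98) → (29.63,126.31) → (60.87,128.05) → (84.20,107.20) → (85.94,75.96) → (65.09,52.63) → (33.85,50.89), returning to the start.

Shape 5 is a rectangle drawn with `<path>`. Its stroke #ff8800 means cut at S893, F1110. After flipping Y the toolpath is (72.08,63.43) → (80.22,63.43) → (80.22,45.49) → (72.08,45.49) → (72.08,63.43), returning to the start.

(bCNC post)
(Date: synthetic)
G21
G90
G0 X7.54 Y118.89
M3 S332
G1 X75.31 Y118.89 F3000
G1 X75.31 Y52.47 F3000
G1 X7.54 Y52.47 F3000
G1 X7.54 Y118.89 F3000
G0 X13.40 Y19.58
M3 S332
G1 X162.66 Y109.57 F3000
G1 X110.75 Y39.86 F3000
G1 X66.65 Y93.73 F3000
G1 X160.69 Y54.04 F3000
G0 X59.36 Y21.52
M3 S332
G1 X65.67 Y29.01 F3000
G1 X72.05 Y34.46 F3000
G1 X78.26 Y38.56 F3000
G1 X84.05 Y41.98 F3000
G1 X89.15 Y45.38 F3000
G1 X93.31 Y49.46 F3000
G1 X96.29 Y54.87 F3000
G1 X97.82 Y62.30 F3000
G0 X33.85 Y50.89
M3 S332
G1 X10.52 Y71.74 F3000
G1 X8.78 Y102.98 F3000
G1 X29.63 Y126.31 F3000
G1 X60.87 Y128.05 F3000
G1 X84.20 Y107.20 F3000
G1 X85.94 Y75.96 F3000
G1 X65.09 Y52.63 F3000
G1 X33.85 Y50.89 F3000
G0 X72.08 Y63.43
M3 S893
G1 X80.22 Y63.43 F1110
G1 X80.22 Y45.49 F1110
G1 X72.08 Y45.49 F1110
G1 X72.08 Y63.43 F1110
M5
G0 X0.00 Y0.00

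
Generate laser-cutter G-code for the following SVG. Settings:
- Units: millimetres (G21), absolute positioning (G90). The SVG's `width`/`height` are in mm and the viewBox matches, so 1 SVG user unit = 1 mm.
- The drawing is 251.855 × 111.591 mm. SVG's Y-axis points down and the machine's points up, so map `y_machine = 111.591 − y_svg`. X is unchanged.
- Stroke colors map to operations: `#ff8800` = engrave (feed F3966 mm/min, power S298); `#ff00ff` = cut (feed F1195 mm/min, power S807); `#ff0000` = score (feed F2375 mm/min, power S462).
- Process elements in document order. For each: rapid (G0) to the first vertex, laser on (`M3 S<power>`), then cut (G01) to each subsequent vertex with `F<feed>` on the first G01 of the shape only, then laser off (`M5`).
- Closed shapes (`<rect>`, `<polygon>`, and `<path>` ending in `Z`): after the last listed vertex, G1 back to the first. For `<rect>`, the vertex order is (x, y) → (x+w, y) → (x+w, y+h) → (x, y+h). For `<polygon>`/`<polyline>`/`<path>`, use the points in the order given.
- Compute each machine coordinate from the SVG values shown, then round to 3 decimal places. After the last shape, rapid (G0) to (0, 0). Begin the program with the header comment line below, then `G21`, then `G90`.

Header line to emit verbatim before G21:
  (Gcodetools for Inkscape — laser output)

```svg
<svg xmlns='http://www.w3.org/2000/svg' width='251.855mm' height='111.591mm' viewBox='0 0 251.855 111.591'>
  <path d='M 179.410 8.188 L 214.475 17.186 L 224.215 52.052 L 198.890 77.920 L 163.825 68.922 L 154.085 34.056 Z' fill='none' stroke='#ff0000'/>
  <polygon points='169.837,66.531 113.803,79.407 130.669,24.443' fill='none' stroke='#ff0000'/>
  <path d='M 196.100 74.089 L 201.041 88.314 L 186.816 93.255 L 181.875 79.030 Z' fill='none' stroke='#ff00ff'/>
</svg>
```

(Gcodetools for Inkscape — laser output)
G21
G90
G0 X179.410 Y103.403
M3 S462
G01 X214.475 Y94.405 F2375
G01 X224.215 Y59.539
G01 X198.890 Y33.671
G01 X163.825 Y42.669
G01 X154.085 Y77.535
G01 X179.410 Y103.403
M5
G0 X169.837 Y45.060
M3 S462
G01 X113.803 Y32.184 F2375
G01 X130.669 Y87.148
G01 X169.837 Y45.060
M5
G0 X196.100 Y37.502
M3 S807
G01 X201.041 Y23.277 F1195
G01 X186.816 Y18.336
G01 X181.875 Y32.561
G01 X196.100 Y37.502
M5
G0 X0.000 Y0.000

Since the viewBox matches the mm dimensions, user units are millimetres directly. The only transform is the Y-flip y_m = 111.591 − y_svg.

Shape 1 is a regular polygon drawn with `<path>`. Its stroke #ff0000 means score at S462, F2375. After flipping Y the toolpath is (179.410,103.403) → (214.475,94.405) → (224.215,59.539) → (198.890,33.671) → (163.825,42.669) → (154.085,77.535) → (179.410,103.403), returning to the start.

Shape 2 is a regular polygon drawn with `<polygon>`. Its stroke #ff0000 means score at S462, F2375. After flipping Y the toolpath is (169.837,45.060) → (113.803,32.184) → (130.669,87.148) → (169.837,45.060), returning to the start.

Shape 3 is a regular polygon drawn with `<path>`. Its stroke #ff00ff means cut at S807, F1195. After flipping Y the toolpath is (196.100,37.502) → (201.041,23.277) → (186.816,18.336) → (181.875,32.561) → (196.100,37.502), returning to the start.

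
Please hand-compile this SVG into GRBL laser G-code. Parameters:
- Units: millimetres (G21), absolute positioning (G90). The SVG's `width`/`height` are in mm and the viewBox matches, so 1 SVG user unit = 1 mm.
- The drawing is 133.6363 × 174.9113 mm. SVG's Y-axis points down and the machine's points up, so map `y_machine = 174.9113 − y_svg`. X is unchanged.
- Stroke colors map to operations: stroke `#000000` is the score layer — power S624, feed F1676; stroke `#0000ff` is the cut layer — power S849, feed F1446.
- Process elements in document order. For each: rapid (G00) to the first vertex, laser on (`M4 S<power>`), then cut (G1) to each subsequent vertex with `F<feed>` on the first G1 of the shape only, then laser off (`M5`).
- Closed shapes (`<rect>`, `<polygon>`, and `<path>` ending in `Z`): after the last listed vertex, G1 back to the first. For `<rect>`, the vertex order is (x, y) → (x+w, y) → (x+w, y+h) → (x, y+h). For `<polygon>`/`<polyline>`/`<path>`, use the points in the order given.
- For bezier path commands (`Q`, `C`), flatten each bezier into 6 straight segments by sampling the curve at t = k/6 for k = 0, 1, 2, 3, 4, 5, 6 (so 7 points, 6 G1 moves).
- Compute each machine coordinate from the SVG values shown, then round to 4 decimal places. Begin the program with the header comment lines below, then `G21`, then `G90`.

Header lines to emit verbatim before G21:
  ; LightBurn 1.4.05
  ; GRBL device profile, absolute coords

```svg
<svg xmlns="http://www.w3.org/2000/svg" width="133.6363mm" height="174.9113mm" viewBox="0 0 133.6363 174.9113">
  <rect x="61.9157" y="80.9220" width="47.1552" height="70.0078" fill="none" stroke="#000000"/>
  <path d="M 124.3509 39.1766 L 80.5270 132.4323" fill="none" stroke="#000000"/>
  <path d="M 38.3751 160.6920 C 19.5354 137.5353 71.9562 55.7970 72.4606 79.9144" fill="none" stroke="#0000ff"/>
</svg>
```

; LightBurn 1.4.05
; GRBL device profile, absolute coords
G21
G90
G00 X61.9157 Y93.9893
M4 S624
G1 X109.0709 Y93.9893 F1676
G1 X109.0709 Y23.9815
G1 X61.9157 Y23.9815
G1 X61.9157 Y93.9893
M5
G00 X124.3509 Y135.7347
M4 S624
G1 X80.5270 Y42.4790 F1676
M5
G00 X38.3751 Y14.2193
M4 S849
G1 X34.3234 Y29.9182 F1446
G1 X38.7268 Y50.8129
G1 X48.1638 Y72.3359
G1 X59.2128 Y89.9193
G1 X68.4523 Y98.9956
G1 X72.4606 Y94.9969
M5

Since the viewBox matches the mm dimensions, user units are millimetres directly. The only transform is the Y-flip y_m = 174.9113 − y_svg.

Shape 1 is a rectangle drawn with `<rect>`. Its stroke #000000 means score at S624, F1676. After flipping Y the toolpath is (61.9157,93.9893) → (109.0709,93.9893) → (109.0709,23.9815) → (61.9157,23.9815) → (61.9157,93.9893), returning to the start.

Shape 2 is a line segment drawn with `<path>`. Its stroke #000000 means score at S624, F1676. After flipping Y the toolpath is (124.3509,135.7347) → (80.5270,42.4790).

Shape 3 is a cubic bezier drawn with `<path>`. Its stroke #0000ff means cut at S849, F1446. After flipping Y the toolpath is (38.3751,14.2193) → (34.3234,29.9182) → (38.7268,50.8129) → (48.1638,72.3359) → (59.2128,89.9193) → (68.4523,98.9956) → (72.4606,94.9969).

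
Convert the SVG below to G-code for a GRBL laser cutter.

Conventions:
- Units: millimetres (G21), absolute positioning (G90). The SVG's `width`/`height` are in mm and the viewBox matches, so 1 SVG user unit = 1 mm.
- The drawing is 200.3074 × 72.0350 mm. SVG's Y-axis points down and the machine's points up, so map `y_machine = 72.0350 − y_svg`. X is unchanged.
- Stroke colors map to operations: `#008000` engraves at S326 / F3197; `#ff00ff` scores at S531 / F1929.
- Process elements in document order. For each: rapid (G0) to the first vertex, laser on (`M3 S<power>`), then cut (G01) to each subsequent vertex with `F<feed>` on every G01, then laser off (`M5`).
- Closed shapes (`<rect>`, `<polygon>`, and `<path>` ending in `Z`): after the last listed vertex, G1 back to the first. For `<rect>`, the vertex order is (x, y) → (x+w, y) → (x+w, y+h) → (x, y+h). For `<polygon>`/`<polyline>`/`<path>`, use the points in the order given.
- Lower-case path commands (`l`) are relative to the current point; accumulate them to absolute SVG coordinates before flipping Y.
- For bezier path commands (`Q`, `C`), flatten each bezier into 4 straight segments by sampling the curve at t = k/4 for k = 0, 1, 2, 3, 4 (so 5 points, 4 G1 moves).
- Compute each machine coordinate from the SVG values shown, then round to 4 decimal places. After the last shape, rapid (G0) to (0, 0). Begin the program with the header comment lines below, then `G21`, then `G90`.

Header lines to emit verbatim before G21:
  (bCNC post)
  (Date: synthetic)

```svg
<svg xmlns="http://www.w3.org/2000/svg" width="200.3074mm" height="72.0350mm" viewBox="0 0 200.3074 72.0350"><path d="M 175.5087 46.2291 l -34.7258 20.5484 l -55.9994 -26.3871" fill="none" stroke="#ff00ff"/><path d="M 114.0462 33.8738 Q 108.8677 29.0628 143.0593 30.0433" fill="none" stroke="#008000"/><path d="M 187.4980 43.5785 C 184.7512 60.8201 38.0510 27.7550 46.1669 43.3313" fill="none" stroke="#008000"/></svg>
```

(bCNC post)
(Date: synthetic)
G21
G90
G0 X175.5087 Y25.8059
M3 S531
G01 X140.7829 Y5.2575 F1929
G01 X84.7835 Y31.6446 F1929
M5
G0 X114.0462 Y38.1612
M3 S326
G01 X113.9176 Y40.2047 F3197
G01 X118.7102 Y41.5243 F3197
G01 X128.4241 Y42.1200 F3197
G01 X143.0593 Y41.9917 F3197
M5
G0 X187.4980 Y28.4565
M3 S326
G01 X163.1149 Y23.4117 F3197
G01 X112.7589 Y27.9556 F3197
G01 X64.4397 Y32.8117 F3197
G01 X46.1669 Y28.7037 F3197
M5
G0 X0.0000 Y0.0000

Since the viewBox matches the mm dimensions, user units are millimetres directly. The only transform is the Y-flip y_m = 72.0350 − y_svg.

Shape 1 is a open polyline drawn with `<path>`. Its stroke #ff00ff means score at S531, F1929. After flipping Y the toolpath is (175.5087,25.8059) → (140.7829,5.2575) → (84.7835,31.6446).

Shape 2 is a quadratic bezier drawn with `<path>`. Its stroke #008000 means engrave at S326, F3197. After flipping Y the toolpath is (114.0462,38.1612) → (113.9176,40.2047) → (118.7102,41.5243) → (128.4241,42.1200) → (143.0593,41.9917).

Shape 3 is a cubic bezier drawn with `<path>`. Its stroke #008000 means engrave at S326, F3197. After flipping Y the toolpath is (187.4980,28.4565) → (163.1149,23.4117) → (112.7589,27.9556) → (64.4397,32.8117) → (46.1669,28.7037).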